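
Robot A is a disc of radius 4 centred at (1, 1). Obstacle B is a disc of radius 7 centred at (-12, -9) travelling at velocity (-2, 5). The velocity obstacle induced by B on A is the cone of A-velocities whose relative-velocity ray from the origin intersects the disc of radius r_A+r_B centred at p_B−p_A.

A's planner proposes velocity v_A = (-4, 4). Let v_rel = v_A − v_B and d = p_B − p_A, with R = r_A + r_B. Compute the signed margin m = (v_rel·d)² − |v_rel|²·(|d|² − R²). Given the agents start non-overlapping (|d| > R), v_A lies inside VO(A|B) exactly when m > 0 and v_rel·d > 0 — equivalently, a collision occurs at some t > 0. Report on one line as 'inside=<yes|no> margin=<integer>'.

d = (-13, -10),  |d|² = 269;  R = 4+7 = 11,  c = 269−11² = 148
v_rel = (-2, -1),  |v_rel|² = 5;  v_rel·d = (-2)·(-13) + (-1)·(-10) = 36
5·t² − 72·t + 148 = 0  ⇒  m = 36² − 5·148 = 556
m = 556 > 0,  v_rel·d = 36 > 0  ⇒  inside

inside=yes margin=556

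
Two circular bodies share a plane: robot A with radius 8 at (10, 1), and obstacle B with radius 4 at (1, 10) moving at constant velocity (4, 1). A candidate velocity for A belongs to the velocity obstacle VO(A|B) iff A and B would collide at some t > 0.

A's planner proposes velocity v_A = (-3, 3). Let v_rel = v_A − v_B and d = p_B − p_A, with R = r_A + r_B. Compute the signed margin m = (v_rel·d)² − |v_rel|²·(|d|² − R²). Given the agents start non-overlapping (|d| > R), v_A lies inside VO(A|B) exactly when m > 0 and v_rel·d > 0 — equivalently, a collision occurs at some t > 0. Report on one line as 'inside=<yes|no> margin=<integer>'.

d = (-9, 9),  |d|² = 162;  R = 8+4 = 12,  c = 162−12² = 18
v_rel = (-7, 2),  |v_rel|² = 53;  v_rel·d = (-7)·(-9) + (2)·(9) = 81
53·t² − 162·t + 18 = 0  ⇒  m = 81² − 53·18 = 5607
m = 5607 > 0,  v_rel·d = 81 > 0  ⇒  inside

inside=yes margin=5607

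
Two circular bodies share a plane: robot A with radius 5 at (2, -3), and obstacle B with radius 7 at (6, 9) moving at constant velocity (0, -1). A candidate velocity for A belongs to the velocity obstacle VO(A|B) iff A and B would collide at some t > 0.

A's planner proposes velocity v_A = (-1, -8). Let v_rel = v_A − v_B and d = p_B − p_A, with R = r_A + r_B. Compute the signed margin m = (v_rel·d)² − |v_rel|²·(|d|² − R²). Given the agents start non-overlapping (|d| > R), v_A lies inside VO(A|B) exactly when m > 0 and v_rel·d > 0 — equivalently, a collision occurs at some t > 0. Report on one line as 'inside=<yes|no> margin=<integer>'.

d = (4, 12),  |d|² = 160;  R = 5+7 = 12,  c = 160−12² = 16
v_rel = (-1, -7),  |v_rel|² = 50;  v_rel·d = (-1)·(4) + (-7)·(12) = -88
50·t² + 176·t + 16 = 0  ⇒  m = (-88)² − 50·16 = 6944
m = 6944 > 0,  v_rel·d = -88 < 0  ⇒  outside

inside=no margin=6944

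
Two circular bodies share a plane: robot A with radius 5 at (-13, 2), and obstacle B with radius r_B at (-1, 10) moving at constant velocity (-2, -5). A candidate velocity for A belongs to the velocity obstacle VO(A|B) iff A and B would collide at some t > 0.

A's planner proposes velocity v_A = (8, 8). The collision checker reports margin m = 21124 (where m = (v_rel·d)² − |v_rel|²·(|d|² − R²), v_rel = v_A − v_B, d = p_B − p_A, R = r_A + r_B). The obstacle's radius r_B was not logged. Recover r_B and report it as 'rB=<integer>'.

m = 21124
d = (12, 8);  v_rel = (10, 13),  |v_rel|² = 269
v_rel×d = (10)·(8) − (13)·(12) = -76
since m = R²·269 − (-76)²:  R² = (5776 + 21124) / 269 = 100
R = √100 = 10  ⇒  r_B = 10 − 5 = 5

rB=5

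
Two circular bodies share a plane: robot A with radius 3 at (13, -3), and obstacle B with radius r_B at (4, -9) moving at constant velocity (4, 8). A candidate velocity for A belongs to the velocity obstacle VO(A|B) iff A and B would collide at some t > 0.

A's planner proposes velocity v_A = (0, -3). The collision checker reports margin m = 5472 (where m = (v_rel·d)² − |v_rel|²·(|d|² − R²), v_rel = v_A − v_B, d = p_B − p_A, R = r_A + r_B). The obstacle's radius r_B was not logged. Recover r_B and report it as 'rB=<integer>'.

m = 5472
d = (-9, -6);  v_rel = (-4, -11),  |v_rel|² = 137
v_rel×d = (-4)·(-6) − (-11)·(-9) = -75
since m = R²·137 − (-75)²:  R² = (5625 + 5472) / 137 = 81
R = √81 = 9  ⇒  r_B = 9 − 3 = 6

rB=6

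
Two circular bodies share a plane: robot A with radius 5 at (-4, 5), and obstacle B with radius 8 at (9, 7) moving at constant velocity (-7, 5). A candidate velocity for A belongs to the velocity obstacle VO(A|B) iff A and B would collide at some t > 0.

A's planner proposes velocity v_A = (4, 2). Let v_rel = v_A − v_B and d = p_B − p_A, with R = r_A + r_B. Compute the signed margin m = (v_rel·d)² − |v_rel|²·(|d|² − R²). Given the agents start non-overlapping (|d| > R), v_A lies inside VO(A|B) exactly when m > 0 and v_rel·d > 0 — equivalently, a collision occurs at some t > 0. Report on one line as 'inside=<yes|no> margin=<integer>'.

d = (13, 2),  |d|² = 173;  R = 5+8 = 13,  c = 173−13² = 4
v_rel = (11, -3),  |v_rel|² = 130;  v_rel·d = (11)·(13) + (-3)·(2) = 137
130·t² − 274·t + 4 = 0  ⇒  m = 137² − 130·4 = 18249
m = 18249 > 0,  v_rel·d = 137 > 0  ⇒  inside

inside=yes margin=18249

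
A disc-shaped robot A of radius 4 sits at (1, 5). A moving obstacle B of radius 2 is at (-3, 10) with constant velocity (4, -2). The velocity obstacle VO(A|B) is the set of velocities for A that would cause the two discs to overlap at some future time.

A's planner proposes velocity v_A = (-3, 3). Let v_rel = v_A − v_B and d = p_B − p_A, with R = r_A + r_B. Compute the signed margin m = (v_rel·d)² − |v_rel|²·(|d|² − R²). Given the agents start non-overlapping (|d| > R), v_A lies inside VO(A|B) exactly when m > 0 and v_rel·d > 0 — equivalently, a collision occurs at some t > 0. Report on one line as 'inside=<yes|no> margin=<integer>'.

d = (-4, 5),  |d|² = 41;  R = 4+2 = 6,  c = 41−6² = 5
v_rel = (-7, 5),  |v_rel|² = 74;  v_rel·d = (-7)·(-4) + (5)·(5) = 53
74·t² − 106·t + 5 = 0  ⇒  m = 53² − 74·5 = 2439
m = 2439 > 0,  v_rel·d = 53 > 0  ⇒  inside

inside=yes margin=2439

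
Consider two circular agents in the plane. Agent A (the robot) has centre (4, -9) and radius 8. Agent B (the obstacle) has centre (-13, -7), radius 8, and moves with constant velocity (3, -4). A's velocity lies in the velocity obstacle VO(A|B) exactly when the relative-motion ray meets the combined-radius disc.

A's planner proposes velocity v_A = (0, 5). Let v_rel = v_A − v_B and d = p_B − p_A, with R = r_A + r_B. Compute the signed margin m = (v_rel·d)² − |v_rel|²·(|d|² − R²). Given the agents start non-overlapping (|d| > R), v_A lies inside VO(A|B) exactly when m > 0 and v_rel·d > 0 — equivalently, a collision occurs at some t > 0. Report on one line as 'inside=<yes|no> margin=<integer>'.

d = (-17, 2),  |d|² = 293;  R = 8+8 = 16,  c = 293−16² = 37
v_rel = (-3, 9),  |v_rel|² = 90;  v_rel·d = (-3)·(-17) + (9)·(2) = 69
90·t² − 138·t + 37 = 0  ⇒  m = 69² − 90·37 = 1431
m = 1431 > 0,  v_rel·d = 69 > 0  ⇒  inside

inside=yes margin=1431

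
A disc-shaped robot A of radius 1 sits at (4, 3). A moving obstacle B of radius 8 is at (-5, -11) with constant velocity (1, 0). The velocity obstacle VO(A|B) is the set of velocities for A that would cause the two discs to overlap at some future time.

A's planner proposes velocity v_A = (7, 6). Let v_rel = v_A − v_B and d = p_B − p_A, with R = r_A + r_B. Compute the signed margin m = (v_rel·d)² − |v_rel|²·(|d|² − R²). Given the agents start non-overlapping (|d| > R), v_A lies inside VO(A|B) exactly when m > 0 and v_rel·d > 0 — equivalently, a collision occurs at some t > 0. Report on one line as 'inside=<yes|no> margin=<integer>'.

d = (-9, -14),  |d|² = 277;  R = 1+8 = 9,  c = 277−9² = 196
v_rel = (6, 6),  |v_rel|² = 72;  v_rel·d = (6)·(-9) + (6)·(-14) = -138
72·t² + 276·t + 196 = 0  ⇒  m = (-138)² − 72·196 = 4932
m = 4932 > 0,  v_rel·d = -138 < 0  ⇒  outside

inside=no margin=4932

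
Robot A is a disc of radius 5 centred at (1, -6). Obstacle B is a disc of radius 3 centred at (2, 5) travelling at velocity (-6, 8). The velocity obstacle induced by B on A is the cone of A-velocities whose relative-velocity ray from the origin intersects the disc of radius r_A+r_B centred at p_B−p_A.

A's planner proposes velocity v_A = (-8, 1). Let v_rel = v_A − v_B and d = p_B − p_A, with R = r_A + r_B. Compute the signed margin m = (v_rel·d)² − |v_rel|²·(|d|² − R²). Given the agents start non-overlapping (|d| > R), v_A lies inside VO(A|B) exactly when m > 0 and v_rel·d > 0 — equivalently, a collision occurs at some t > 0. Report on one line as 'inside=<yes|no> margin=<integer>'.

d = (1, 11),  |d|² = 122;  R = 5+3 = 8,  c = 122−8² = 58
v_rel = (-2, -7),  |v_rel|² = 53;  v_rel·d = (-2)·(1) + (-7)·(11) = -79
53·t² + 158·t + 58 = 0  ⇒  m = (-79)² − 53·58 = 3167
m = 3167 > 0,  v_rel·d = -79 < 0  ⇒  outside

inside=no margin=3167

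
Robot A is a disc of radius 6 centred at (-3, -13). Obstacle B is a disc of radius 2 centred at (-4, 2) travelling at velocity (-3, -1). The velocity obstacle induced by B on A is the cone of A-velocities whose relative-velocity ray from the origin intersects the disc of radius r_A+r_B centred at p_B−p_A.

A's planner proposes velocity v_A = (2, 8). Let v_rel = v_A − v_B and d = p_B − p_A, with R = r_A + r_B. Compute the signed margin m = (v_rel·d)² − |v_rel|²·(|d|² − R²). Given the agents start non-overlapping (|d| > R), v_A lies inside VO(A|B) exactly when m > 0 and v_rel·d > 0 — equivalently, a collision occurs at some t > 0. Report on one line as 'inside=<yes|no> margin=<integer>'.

d = (-1, 15),  |d|² = 226;  R = 6+2 = 8,  c = 226−8² = 162
v_rel = (5, 9),  |v_rel|² = 106;  v_rel·d = (5)·(-1) + (9)·(15) = 130
106·t² − 260·t + 162 = 0  ⇒  m = 130² − 106·162 = -272
m = -272 < 0,  v_rel·d = 130 > 0  ⇒  outside

inside=no margin=-272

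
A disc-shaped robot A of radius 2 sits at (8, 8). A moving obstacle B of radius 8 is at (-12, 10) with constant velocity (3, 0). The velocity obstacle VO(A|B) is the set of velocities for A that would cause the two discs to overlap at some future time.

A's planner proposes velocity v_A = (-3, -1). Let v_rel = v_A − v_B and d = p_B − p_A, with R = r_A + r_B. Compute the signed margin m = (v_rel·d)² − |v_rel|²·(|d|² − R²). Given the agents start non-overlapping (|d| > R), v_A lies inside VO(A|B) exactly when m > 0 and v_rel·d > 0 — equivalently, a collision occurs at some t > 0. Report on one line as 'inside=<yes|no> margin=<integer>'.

d = (-20, 2),  |d|² = 404;  R = 2+8 = 10,  c = 404−10² = 304
v_rel = (-6, -1),  |v_rel|² = 37;  v_rel·d = (-6)·(-20) + (-1)·(2) = 118
37·t² − 236·t + 304 = 0  ⇒  m = 118² − 37·304 = 2676
m = 2676 > 0,  v_rel·d = 118 > 0  ⇒  inside

inside=yes margin=2676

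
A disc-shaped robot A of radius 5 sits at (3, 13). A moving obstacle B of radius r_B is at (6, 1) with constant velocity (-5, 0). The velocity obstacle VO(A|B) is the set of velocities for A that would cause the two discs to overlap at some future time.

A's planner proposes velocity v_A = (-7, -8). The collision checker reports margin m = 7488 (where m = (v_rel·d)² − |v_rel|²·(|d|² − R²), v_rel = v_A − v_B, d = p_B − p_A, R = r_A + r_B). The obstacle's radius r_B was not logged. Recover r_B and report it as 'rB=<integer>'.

m = 7488
d = (3, -12);  v_rel = (-2, -8),  |v_rel|² = 68
v_rel×d = (-2)·(-12) − (-8)·(3) = 48
since m = R²·68 − 48²:  R² = (2304 + 7488) / 68 = 144
R = √144 = 12  ⇒  r_B = 12 − 5 = 7

rB=7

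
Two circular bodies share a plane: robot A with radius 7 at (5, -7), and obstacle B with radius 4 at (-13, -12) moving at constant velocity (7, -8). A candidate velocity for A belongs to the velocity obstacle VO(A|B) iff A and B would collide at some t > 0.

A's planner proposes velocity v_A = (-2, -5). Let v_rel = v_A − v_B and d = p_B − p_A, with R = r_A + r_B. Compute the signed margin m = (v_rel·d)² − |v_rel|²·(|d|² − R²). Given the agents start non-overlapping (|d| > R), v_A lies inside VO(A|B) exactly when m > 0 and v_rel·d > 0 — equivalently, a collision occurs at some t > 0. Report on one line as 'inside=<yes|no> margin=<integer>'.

d = (-18, -5),  |d|² = 349;  R = 7+4 = 11,  c = 349−11² = 228
v_rel = (-9, 3),  |v_rel|² = 90;  v_rel·d = (-9)·(-18) + (3)·(-5) = 147
90·t² − 294·t + 228 = 0  ⇒  m = 147² − 90·228 = 1089
m = 1089 > 0,  v_rel·d = 147 > 0  ⇒  inside

inside=yes margin=1089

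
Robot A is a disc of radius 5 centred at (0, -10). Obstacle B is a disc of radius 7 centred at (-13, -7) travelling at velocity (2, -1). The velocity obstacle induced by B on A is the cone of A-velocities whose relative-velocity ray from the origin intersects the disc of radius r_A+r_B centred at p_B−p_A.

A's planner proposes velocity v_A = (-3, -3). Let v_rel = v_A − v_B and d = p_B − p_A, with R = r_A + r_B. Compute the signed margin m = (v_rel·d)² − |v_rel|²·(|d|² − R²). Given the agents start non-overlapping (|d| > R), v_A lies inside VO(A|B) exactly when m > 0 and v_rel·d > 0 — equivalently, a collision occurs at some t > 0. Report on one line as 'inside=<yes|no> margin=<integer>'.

d = (-13, 3),  |d|² = 178;  R = 5+7 = 12,  c = 178−12² = 34
v_rel = (-5, -2),  |v_rel|² = 29;  v_rel·d = (-5)·(-13) + (-2)·(3) = 59
29·t² − 118·t + 34 = 0  ⇒  m = 59² − 29·34 = 2495
m = 2495 > 0,  v_rel·d = 59 > 0  ⇒  inside

inside=yes margin=2495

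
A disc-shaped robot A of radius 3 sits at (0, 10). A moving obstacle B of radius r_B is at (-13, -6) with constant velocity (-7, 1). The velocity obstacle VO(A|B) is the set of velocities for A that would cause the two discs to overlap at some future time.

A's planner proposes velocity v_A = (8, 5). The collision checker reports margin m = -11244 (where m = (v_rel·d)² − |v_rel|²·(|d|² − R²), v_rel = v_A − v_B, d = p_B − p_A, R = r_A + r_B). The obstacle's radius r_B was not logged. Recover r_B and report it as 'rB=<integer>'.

m = -11244
d = (-13, -16);  v_rel = (15, 4),  |v_rel|² = 241
v_rel×d = (15)·(-16) − (4)·(-13) = -188
since m = R²·241 − (-188)²:  R² = (35344 + -11244) / 241 = 100
R = √100 = 10  ⇒  r_B = 10 − 3 = 7

rB=7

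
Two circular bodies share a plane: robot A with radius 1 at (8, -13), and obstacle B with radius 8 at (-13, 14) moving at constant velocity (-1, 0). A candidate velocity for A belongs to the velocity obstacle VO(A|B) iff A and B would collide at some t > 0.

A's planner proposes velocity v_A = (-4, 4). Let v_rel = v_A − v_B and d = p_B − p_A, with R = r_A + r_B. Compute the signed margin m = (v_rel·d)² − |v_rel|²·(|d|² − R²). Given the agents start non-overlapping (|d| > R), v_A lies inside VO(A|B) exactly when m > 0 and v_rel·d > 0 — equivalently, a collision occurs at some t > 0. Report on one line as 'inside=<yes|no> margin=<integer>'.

d = (-21, 27),  |d|² = 1170;  R = 1+8 = 9,  c = 1170−9² = 1089
v_rel = (-3, 4),  |v_rel|² = 25;  v_rel·d = (-3)·(-21) + (4)·(27) = 171
25·t² − 342·t + 1089 = 0  ⇒  m = 171² − 25·1089 = 2016
m = 2016 > 0,  v_rel·d = 171 > 0  ⇒  inside

inside=yes margin=2016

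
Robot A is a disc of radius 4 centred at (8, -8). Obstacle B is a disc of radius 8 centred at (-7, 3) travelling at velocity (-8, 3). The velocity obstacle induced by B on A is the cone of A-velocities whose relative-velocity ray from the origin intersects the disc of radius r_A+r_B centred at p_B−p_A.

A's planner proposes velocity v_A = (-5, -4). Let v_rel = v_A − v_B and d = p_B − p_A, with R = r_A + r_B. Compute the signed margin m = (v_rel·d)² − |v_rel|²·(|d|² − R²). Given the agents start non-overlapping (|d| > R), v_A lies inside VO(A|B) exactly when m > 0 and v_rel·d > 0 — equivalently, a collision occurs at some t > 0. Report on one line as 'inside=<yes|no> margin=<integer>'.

d = (-15, 11),  |d|² = 346;  R = 4+8 = 12,  c = 346−12² = 202
v_rel = (3, -7),  |v_rel|² = 58;  v_rel·d = (3)·(-15) + (-7)·(11) = -122
58·t² + 244·t + 202 = 0  ⇒  m = (-122)² − 58·202 = 3168
m = 3168 > 0,  v_rel·d = -122 < 0  ⇒  outside

inside=no margin=3168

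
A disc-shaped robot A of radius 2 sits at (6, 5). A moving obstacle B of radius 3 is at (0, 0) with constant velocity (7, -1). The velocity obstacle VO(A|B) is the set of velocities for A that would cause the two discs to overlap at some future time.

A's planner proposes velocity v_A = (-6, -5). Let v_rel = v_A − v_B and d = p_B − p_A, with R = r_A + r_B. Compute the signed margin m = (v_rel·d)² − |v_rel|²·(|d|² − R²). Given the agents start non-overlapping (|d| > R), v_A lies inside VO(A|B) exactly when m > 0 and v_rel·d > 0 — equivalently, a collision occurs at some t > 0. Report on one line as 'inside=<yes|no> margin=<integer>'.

d = (-6, -5),  |d|² = 61;  R = 2+3 = 5,  c = 61−5² = 36
v_rel = (-13, -4),  |v_rel|² = 185;  v_rel·d = (-13)·(-6) + (-4)·(-5) = 98
185·t² − 196·t + 36 = 0  ⇒  m = 98² − 185·36 = 2944
m = 2944 > 0,  v_rel·d = 98 > 0  ⇒  inside

inside=yes margin=2944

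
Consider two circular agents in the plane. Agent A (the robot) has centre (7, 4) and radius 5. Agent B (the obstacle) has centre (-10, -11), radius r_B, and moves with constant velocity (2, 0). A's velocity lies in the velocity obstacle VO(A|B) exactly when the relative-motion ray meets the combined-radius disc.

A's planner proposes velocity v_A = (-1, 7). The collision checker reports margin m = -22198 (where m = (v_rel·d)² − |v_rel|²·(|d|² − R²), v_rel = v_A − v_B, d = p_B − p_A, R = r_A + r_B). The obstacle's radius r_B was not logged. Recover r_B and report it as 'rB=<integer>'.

m = -22198
d = (-17, -15);  v_rel = (-3, 7),  |v_rel|² = 58
v_rel×d = (-3)·(-15) − (7)·(-17) = 164
since m = R²·58 − 164²:  R² = (26896 + -22198) / 58 = 81
R = √81 = 9  ⇒  r_B = 9 − 5 = 4

rB=4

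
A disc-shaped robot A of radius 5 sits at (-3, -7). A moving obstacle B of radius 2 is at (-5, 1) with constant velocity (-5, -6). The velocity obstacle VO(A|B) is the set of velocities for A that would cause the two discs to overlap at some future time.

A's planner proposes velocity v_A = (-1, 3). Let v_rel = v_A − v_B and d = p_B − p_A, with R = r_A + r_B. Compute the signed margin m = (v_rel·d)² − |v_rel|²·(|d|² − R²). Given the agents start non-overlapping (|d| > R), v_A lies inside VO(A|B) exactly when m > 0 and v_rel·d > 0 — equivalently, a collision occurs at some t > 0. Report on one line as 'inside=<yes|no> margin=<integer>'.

d = (-2, 8),  |d|² = 68;  R = 5+2 = 7,  c = 68−7² = 19
v_rel = (4, 9),  |v_rel|² = 97;  v_rel·d = (4)·(-2) + (9)·(8) = 64
97·t² − 128·t + 19 = 0  ⇒  m = 64² − 97·19 = 2253
m = 2253 > 0,  v_rel·d = 64 > 0  ⇒  inside

inside=yes margin=2253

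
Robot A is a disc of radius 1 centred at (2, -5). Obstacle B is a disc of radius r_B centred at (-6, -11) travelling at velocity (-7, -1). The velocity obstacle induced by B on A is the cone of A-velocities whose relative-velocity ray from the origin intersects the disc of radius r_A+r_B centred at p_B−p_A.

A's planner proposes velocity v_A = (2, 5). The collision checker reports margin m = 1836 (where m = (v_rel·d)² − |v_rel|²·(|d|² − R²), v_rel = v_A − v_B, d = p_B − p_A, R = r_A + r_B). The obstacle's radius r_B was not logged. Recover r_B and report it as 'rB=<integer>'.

m = 1836
d = (-8, -6);  v_rel = (9, 6),  |v_rel|² = 117
v_rel×d = (9)·(-6) − (6)·(-8) = -6
since m = R²·117 − (-6)²:  R² = (36 + 1836) / 117 = 16
R = √16 = 4  ⇒  r_B = 4 − 1 = 3

rB=3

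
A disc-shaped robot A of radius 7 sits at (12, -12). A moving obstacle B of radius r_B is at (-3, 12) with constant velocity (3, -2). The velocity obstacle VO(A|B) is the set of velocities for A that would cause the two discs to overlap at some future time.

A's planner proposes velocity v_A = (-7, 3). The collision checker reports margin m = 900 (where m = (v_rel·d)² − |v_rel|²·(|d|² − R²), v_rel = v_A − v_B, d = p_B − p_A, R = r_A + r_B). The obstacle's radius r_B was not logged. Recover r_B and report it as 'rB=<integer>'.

m = 900
d = (-15, 24);  v_rel = (-10, 5),  |v_rel|² = 125
v_rel×d = (-10)·(24) − (5)·(-15) = -165
since m = R²·125 − (-165)²:  R² = (27225 + 900) / 125 = 225
R = √225 = 15  ⇒  r_B = 15 − 7 = 8

rB=8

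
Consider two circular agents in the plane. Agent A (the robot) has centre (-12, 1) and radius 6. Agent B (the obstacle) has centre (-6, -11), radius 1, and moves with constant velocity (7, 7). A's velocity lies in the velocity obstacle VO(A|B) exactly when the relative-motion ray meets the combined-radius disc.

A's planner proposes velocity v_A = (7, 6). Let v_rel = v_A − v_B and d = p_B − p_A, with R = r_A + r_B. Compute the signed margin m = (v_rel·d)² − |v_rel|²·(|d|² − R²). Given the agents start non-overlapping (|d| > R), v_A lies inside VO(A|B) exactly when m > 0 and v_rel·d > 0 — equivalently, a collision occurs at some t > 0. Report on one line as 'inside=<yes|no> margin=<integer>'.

d = (6, -12),  |d|² = 180;  R = 6+1 = 7,  c = 180−7² = 131
v_rel = (0, -1),  |v_rel|² = 1;  v_rel·d = (0)·(6) + (-1)·(-12) = 12
1·t² − 24·t + 131 = 0  ⇒  m = 12² − 1·131 = 13
m = 13 > 0,  v_rel·d = 12 > 0  ⇒  inside

inside=yes margin=13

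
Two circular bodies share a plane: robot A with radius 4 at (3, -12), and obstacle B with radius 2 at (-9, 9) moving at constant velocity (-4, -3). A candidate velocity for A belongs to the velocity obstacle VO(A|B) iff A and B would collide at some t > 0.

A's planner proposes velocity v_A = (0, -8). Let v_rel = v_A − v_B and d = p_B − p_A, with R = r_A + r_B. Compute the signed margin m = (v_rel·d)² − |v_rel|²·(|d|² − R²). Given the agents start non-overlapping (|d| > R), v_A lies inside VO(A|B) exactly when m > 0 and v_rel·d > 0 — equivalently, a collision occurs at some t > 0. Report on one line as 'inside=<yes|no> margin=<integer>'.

d = (-12, 21),  |d|² = 585;  R = 4+2 = 6,  c = 585−6² = 549
v_rel = (4, -5),  |v_rel|² = 41;  v_rel·d = (4)·(-12) + (-5)·(21) = -153
41·t² + 306·t + 549 = 0  ⇒  m = (-153)² − 41·549 = 900
m = 900 > 0,  v_rel·d = -153 < 0  ⇒  outside

inside=no margin=900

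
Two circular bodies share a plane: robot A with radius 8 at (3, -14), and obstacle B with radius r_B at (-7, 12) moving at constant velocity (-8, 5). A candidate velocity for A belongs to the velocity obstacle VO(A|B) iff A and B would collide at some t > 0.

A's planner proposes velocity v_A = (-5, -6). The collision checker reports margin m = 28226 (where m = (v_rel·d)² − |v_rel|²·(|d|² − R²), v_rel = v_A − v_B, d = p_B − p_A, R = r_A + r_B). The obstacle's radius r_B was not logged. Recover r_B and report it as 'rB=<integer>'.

m = 28226
d = (-10, 26);  v_rel = (3, -11),  |v_rel|² = 130
v_rel×d = (3)·(26) − (-11)·(-10) = -32
since m = R²·130 − (-32)²:  R² = (1024 + 28226) / 130 = 225
R = √225 = 15  ⇒  r_B = 15 − 8 = 7

rB=7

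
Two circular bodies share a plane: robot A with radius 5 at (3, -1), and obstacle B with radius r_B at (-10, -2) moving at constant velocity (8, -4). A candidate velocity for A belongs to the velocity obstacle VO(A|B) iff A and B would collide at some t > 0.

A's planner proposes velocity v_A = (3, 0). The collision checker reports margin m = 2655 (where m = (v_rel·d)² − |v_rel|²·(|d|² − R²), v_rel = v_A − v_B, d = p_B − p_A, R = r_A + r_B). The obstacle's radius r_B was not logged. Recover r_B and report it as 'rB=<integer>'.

m = 2655
d = (-13, -1);  v_rel = (-5, 4),  |v_rel|² = 41
v_rel×d = (-5)·(-1) − (4)·(-13) = 57
since m = R²·41 − 57²:  R² = (3249 + 2655) / 41 = 144
R = √144 = 12  ⇒  r_B = 12 − 5 = 7

rB=7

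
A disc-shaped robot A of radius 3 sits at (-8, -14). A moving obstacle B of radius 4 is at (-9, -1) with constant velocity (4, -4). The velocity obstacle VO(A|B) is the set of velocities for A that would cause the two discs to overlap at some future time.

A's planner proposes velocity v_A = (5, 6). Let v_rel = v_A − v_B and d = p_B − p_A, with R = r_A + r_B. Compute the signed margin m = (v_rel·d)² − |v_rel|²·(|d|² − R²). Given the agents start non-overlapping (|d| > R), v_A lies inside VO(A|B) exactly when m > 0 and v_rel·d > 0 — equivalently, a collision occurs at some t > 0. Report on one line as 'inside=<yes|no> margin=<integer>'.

d = (-1, 13),  |d|² = 170;  R = 3+4 = 7,  c = 170−7² = 121
v_rel = (1, 10),  |v_rel|² = 101;  v_rel·d = (1)·(-1) + (10)·(13) = 129
101·t² − 258·t + 121 = 0  ⇒  m = 129² − 101·121 = 4420
m = 4420 > 0,  v_rel·d = 129 > 0  ⇒  inside

inside=yes margin=4420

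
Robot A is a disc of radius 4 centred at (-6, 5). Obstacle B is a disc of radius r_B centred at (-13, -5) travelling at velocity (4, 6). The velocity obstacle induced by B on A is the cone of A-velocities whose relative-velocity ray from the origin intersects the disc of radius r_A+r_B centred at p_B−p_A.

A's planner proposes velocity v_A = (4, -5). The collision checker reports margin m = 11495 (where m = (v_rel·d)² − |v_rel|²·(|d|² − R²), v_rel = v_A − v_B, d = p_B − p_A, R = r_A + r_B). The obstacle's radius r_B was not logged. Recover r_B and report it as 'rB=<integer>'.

m = 11495
d = (-7, -10);  v_rel = (0, -11),  |v_rel|² = 121
v_rel×d = (0)·(-10) − (-11)·(-7) = -77
since m = R²·121 − (-77)²:  R² = (5929 + 11495) / 121 = 144
R = √144 = 12  ⇒  r_B = 12 − 4 = 8

rB=8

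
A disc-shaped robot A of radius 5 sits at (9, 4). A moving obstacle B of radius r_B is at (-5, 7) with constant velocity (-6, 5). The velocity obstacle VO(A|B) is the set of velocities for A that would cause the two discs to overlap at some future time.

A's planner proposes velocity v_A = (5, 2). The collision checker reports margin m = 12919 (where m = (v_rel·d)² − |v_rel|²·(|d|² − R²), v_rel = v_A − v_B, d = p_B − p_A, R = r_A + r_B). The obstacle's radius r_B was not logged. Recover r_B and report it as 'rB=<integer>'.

m = 12919
d = (-14, 3);  v_rel = (11, -3),  |v_rel|² = 130
v_rel×d = (11)·(3) − (-3)·(-14) = -9
since m = R²·130 − (-9)²:  R² = (81 + 12919) / 130 = 100
R = √100 = 10  ⇒  r_B = 10 − 5 = 5

rB=5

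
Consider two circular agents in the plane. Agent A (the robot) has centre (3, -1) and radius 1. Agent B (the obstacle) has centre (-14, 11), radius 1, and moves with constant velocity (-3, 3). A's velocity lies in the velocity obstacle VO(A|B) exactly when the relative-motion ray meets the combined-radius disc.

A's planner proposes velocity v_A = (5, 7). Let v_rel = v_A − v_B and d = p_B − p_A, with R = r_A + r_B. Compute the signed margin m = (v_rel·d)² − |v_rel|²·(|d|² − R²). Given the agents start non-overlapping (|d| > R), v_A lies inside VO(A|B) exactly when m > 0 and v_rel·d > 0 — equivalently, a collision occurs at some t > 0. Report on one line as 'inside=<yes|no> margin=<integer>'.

d = (-17, 12),  |d|² = 433;  R = 1+1 = 2,  c = 433−2² = 429
v_rel = (8, 4),  |v_rel|² = 80;  v_rel·d = (8)·(-17) + (4)·(12) = -88
80·t² + 176·t + 429 = 0  ⇒  m = (-88)² − 80·429 = -26576
m = -26576 < 0,  v_rel·d = -88 < 0  ⇒  outside

inside=no margin=-26576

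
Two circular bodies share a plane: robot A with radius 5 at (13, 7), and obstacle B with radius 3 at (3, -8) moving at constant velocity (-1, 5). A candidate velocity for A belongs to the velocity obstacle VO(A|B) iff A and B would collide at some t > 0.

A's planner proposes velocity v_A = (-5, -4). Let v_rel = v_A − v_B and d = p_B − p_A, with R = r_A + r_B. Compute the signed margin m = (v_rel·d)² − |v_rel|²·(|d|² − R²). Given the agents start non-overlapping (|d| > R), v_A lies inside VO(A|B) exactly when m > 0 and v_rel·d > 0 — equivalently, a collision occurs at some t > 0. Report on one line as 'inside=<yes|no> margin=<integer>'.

d = (-10, -15),  |d|² = 325;  R = 5+3 = 8,  c = 325−8² = 261
v_rel = (-4, -9),  |v_rel|² = 97;  v_rel·d = (-4)·(-10) + (-9)·(-15) = 175
97·t² − 350·t + 261 = 0  ⇒  m = 175² − 97·261 = 5308
m = 5308 > 0,  v_rel·d = 175 > 0  ⇒  inside

inside=yes margin=5308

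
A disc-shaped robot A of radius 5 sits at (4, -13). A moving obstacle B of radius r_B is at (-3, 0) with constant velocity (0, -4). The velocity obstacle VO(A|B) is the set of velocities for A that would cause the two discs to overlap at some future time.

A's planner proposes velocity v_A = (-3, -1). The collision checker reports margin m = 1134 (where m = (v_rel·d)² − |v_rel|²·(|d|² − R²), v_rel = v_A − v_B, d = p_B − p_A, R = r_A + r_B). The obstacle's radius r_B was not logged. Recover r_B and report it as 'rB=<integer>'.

m = 1134
d = (-7, 13);  v_rel = (-3, 3),  |v_rel|² = 18
v_rel×d = (-3)·(13) − (3)·(-7) = -18
since m = R²·18 − (-18)²:  R² = (324 + 1134) / 18 = 81
R = √81 = 9  ⇒  r_B = 9 − 5 = 4

rB=4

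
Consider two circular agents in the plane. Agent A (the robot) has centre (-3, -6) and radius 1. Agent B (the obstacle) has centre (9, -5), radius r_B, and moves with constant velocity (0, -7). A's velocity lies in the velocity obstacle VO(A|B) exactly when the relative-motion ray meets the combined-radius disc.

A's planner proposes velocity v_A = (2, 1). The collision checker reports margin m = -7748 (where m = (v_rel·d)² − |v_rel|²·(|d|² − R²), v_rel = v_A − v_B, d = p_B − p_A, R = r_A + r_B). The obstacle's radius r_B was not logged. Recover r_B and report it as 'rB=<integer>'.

m = -7748
d = (12, 1);  v_rel = (2, 8),  |v_rel|² = 68
v_rel×d = (2)·(1) − (8)·(12) = -94
since m = R²·68 − (-94)²:  R² = (8836 + -7748) / 68 = 16
R = √16 = 4  ⇒  r_B = 4 − 1 = 3

rB=3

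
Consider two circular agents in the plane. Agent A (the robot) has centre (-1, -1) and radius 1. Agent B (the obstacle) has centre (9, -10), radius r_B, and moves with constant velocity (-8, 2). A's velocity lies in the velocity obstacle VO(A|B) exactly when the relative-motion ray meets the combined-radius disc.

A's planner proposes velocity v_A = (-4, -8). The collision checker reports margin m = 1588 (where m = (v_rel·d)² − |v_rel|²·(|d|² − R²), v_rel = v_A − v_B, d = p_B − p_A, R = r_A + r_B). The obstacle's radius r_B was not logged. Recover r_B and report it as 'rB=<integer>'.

m = 1588
d = (10, -9);  v_rel = (4, -10),  |v_rel|² = 116
v_rel×d = (4)·(-9) − (-10)·(10) = 64
since m = R²·116 − 64²:  R² = (4096 + 1588) / 116 = 49
R = √49 = 7  ⇒  r_B = 7 − 1 = 6

rB=6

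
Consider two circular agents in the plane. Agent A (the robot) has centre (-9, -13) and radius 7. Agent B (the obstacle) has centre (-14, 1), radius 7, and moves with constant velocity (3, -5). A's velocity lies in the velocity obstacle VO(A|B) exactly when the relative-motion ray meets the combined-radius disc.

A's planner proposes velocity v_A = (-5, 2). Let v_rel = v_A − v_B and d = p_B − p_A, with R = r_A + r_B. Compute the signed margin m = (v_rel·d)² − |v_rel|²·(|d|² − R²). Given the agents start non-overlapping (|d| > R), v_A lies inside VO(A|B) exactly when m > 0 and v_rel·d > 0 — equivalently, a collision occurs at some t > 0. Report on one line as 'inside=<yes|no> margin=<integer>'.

d = (-5, 14),  |d|² = 221;  R = 7+7 = 14,  c = 221−14² = 25
v_rel = (-8, 7),  |v_rel|² = 113;  v_rel·d = (-8)·(-5) + (7)·(14) = 138
113·t² − 276·t + 25 = 0  ⇒  m = 138² − 113·25 = 16219
m = 16219 > 0,  v_rel·d = 138 > 0  ⇒  inside

inside=yes margin=16219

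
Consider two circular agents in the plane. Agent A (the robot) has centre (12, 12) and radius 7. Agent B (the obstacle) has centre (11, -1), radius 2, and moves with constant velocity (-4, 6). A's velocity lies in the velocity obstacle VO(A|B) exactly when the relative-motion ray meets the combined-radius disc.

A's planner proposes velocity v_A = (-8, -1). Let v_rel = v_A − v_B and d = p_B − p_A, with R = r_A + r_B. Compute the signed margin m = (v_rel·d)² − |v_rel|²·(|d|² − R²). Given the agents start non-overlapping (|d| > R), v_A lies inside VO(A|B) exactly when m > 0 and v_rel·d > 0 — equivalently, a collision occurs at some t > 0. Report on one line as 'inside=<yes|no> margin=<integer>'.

d = (-1, -13),  |d|² = 170;  R = 7+2 = 9,  c = 170−9² = 89
v_rel = (-4, -7),  |v_rel|² = 65;  v_rel·d = (-4)·(-1) + (-7)·(-13) = 95
65·t² − 190·t + 89 = 0  ⇒  m = 95² − 65·89 = 3240
m = 3240 > 0,  v_rel·d = 95 > 0  ⇒  inside

inside=yes margin=3240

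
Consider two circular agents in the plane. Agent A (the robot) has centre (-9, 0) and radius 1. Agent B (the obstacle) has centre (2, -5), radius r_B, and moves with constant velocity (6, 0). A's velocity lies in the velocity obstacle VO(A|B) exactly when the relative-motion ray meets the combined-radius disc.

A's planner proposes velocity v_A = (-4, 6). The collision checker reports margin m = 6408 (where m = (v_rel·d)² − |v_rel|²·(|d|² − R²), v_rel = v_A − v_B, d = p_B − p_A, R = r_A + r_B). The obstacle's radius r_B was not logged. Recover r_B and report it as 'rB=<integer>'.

m = 6408
d = (11, -5);  v_rel = (-10, 6),  |v_rel|² = 136
v_rel×d = (-10)·(-5) − (6)·(11) = -16
since m = R²·136 − (-16)²:  R² = (256 + 6408) / 136 = 49
R = √49 = 7  ⇒  r_B = 7 − 1 = 6

rB=6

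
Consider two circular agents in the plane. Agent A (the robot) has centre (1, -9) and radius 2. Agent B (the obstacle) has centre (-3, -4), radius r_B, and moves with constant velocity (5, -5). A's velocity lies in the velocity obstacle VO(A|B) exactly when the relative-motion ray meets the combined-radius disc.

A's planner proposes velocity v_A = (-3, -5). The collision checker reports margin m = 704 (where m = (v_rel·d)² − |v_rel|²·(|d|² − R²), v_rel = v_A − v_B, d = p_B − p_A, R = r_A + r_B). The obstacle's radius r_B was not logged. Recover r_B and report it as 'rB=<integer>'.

m = 704
d = (-4, 5);  v_rel = (-8, 0),  |v_rel|² = 64
v_rel×d = (-8)·(5) − (0)·(-4) = -40
since m = R²·64 − (-40)²:  R² = (1600 + 704) / 64 = 36
R = √36 = 6  ⇒  r_B = 6 − 2 = 4

rB=4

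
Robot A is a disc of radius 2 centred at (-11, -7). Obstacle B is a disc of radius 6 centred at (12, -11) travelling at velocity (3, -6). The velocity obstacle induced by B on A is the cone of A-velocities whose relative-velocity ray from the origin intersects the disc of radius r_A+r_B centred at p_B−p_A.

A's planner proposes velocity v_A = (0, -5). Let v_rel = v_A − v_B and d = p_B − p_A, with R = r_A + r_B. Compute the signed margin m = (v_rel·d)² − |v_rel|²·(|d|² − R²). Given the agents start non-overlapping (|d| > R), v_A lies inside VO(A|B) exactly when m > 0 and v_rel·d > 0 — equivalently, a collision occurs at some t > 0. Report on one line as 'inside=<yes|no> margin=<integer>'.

d = (23, -4),  |d|² = 545;  R = 2+6 = 8,  c = 545−8² = 481
v_rel = (-3, 1),  |v_rel|² = 10;  v_rel·d = (-3)·(23) + (1)·(-4) = -73
10·t² + 146·t + 481 = 0  ⇒  m = (-73)² − 10·481 = 519
m = 519 > 0,  v_rel·d = -73 < 0  ⇒  outside

inside=no margin=519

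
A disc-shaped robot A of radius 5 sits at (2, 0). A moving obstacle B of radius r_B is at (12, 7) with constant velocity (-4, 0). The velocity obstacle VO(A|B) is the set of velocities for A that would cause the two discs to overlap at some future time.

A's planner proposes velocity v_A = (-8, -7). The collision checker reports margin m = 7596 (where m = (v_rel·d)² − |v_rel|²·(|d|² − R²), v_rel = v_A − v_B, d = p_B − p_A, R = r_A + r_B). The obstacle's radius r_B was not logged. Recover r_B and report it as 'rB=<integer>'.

m = 7596
d = (10, 7);  v_rel = (-4, -7),  |v_rel|² = 65
v_rel×d = (-4)·(7) − (-7)·(10) = 42
since m = R²·65 − 42²:  R² = (1764 + 7596) / 65 = 144
R = √144 = 12  ⇒  r_B = 12 − 5 = 7

rB=7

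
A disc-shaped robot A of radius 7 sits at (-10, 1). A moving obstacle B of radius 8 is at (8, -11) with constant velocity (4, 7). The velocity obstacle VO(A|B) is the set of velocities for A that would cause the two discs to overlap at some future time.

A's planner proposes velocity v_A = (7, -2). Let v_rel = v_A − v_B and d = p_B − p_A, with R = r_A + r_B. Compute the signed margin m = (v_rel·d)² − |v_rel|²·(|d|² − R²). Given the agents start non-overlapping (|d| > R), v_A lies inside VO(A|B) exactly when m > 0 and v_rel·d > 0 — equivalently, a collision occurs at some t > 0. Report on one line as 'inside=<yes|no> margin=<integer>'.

d = (18, -12),  |d|² = 468;  R = 7+8 = 15,  c = 468−15² = 243
v_rel = (3, -9),  |v_rel|² = 90;  v_rel·d = (3)·(18) + (-9)·(-12) = 162
90·t² − 324·t + 243 = 0  ⇒  m = 162² − 90·243 = 4374
m = 4374 > 0,  v_rel·d = 162 > 0  ⇒  inside

inside=yes margin=4374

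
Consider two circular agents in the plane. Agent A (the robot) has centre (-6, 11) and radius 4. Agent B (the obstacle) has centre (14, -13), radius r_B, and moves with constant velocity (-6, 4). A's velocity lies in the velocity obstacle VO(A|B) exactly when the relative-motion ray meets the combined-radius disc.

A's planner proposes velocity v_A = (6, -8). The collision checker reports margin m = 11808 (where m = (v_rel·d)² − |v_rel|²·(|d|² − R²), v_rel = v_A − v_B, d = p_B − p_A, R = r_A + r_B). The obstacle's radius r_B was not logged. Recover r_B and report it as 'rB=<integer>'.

m = 11808
d = (20, -24);  v_rel = (12, -12),  |v_rel|² = 288
v_rel×d = (12)·(-24) − (-12)·(20) = -48
since m = R²·288 − (-48)²:  R² = (2304 + 11808) / 288 = 49
R = √49 = 7  ⇒  r_B = 7 − 4 = 3

rB=3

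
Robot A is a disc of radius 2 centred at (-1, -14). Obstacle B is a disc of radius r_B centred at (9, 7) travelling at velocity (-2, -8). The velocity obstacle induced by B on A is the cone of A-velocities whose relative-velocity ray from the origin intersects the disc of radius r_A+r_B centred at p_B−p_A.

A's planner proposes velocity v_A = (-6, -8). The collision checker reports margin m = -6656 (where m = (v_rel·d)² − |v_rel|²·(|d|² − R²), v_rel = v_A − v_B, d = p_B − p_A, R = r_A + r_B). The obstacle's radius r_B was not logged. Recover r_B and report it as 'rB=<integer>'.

m = -6656
d = (10, 21);  v_rel = (-4, 0),  |v_rel|² = 16
v_rel×d = (-4)·(21) − (0)·(10) = -84
since m = R²·16 − (-84)²:  R² = (7056 + -6656) / 16 = 25
R = √25 = 5  ⇒  r_B = 5 − 2 = 3

rB=3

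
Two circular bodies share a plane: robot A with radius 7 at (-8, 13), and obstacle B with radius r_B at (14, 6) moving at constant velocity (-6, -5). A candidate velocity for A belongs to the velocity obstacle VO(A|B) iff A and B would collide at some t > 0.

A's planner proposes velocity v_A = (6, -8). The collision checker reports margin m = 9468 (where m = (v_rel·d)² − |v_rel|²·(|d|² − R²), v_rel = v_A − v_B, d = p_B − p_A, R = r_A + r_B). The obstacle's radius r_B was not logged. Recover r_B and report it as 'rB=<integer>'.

m = 9468
d = (22, -7);  v_rel = (12, -3),  |v_rel|² = 153
v_rel×d = (12)·(-7) − (-3)·(22) = -18
since m = R²·153 − (-18)²:  R² = (324 + 9468) / 153 = 64
R = √64 = 8  ⇒  r_B = 8 − 7 = 1

rB=1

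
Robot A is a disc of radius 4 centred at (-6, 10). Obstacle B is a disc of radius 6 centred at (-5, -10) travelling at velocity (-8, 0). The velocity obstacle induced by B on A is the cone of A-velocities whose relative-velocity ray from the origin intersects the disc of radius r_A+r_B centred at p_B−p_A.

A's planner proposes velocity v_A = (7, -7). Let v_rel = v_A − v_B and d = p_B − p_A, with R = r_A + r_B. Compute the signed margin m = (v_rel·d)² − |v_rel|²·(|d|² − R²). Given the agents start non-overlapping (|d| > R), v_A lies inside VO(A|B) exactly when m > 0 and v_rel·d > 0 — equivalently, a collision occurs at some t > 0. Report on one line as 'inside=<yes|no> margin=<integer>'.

d = (1, -20),  |d|² = 401;  R = 4+6 = 10,  c = 401−10² = 301
v_rel = (15, -7),  |v_rel|² = 274;  v_rel·d = (15)·(1) + (-7)·(-20) = 155
274·t² − 310·t + 301 = 0  ⇒  m = 155² − 274·301 = -58449
m = -58449 < 0,  v_rel·d = 155 > 0  ⇒  outside

inside=no margin=-58449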